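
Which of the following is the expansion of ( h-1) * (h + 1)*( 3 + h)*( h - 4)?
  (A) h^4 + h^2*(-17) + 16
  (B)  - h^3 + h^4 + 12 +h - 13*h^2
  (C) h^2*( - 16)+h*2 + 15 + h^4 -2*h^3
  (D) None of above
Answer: B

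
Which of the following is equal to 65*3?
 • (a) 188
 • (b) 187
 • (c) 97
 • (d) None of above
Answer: d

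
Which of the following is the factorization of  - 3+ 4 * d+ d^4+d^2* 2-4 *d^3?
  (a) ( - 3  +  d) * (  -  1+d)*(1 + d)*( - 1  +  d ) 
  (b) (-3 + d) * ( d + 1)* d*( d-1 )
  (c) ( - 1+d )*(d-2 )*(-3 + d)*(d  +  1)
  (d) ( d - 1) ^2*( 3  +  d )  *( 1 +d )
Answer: a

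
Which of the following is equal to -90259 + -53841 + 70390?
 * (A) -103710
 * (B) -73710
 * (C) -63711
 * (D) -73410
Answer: B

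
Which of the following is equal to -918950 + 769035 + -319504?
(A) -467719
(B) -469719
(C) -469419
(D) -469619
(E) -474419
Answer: C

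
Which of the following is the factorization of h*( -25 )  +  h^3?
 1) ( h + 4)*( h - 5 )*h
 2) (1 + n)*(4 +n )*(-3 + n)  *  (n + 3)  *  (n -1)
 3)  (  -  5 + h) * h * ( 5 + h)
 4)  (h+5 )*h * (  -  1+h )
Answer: 3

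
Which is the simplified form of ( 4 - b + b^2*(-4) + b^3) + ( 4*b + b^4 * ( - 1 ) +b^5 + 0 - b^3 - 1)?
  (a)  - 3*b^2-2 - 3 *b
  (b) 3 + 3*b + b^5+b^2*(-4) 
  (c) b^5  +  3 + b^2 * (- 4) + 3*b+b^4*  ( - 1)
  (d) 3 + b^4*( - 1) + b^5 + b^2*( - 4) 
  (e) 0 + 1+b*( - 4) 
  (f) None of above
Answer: c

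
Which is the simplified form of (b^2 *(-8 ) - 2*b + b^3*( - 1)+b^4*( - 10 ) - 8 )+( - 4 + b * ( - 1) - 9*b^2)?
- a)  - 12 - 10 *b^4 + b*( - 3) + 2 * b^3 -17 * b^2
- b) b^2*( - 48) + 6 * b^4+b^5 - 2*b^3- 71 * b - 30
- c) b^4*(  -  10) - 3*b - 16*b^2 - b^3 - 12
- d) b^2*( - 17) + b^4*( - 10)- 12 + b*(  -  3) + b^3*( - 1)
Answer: d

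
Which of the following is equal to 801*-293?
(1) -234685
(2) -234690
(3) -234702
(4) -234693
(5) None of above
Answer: 4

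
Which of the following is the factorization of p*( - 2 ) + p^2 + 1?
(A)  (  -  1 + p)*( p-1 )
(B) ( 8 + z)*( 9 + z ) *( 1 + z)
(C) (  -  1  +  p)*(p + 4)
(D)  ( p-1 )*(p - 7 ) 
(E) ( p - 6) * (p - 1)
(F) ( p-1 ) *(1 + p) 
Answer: A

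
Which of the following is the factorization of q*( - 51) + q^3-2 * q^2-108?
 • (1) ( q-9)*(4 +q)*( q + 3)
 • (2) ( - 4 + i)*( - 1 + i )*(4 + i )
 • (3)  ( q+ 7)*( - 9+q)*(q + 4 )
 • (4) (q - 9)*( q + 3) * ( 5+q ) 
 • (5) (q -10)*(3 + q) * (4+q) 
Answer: 1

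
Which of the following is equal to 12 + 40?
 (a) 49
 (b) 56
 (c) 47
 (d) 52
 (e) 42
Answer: d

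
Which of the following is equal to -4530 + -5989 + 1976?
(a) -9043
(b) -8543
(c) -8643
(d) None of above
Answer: b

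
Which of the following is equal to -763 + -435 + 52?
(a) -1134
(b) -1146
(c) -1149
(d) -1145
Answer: b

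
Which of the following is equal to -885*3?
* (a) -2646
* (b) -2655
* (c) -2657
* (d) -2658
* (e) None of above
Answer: b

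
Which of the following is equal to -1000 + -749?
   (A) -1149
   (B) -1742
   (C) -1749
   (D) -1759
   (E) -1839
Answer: C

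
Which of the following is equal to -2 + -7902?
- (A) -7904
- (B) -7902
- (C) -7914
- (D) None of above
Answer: A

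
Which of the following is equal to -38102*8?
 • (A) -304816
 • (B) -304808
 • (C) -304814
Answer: A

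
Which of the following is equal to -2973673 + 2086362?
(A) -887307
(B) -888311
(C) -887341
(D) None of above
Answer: D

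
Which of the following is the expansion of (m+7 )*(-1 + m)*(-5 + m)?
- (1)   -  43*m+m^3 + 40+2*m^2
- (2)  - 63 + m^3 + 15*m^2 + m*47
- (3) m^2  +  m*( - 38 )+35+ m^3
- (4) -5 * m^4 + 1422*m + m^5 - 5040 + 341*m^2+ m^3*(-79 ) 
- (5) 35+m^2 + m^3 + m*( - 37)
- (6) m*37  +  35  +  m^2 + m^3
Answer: 5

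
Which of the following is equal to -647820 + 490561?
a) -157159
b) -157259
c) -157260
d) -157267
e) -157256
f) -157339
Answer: b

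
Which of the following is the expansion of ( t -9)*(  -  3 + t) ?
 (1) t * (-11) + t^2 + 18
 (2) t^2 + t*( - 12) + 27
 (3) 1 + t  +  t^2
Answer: 2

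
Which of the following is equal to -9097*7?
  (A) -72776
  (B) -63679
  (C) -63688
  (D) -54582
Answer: B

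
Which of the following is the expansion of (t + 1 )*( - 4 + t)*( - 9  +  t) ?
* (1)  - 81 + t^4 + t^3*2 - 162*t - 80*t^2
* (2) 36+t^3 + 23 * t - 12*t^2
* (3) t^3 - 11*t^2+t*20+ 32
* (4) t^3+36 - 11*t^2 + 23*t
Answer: 2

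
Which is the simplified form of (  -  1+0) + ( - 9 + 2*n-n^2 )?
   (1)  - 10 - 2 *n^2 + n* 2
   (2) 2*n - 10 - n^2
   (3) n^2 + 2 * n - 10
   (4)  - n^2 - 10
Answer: 2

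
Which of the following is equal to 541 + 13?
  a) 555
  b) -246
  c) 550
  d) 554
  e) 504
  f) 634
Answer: d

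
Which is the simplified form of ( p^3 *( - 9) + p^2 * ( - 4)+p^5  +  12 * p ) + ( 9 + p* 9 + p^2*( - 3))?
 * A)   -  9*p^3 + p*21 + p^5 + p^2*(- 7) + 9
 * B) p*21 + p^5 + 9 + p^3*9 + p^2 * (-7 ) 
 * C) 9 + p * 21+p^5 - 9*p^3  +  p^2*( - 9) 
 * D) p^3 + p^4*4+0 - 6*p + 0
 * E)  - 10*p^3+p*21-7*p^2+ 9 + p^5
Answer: A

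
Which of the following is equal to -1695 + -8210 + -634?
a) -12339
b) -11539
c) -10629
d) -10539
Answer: d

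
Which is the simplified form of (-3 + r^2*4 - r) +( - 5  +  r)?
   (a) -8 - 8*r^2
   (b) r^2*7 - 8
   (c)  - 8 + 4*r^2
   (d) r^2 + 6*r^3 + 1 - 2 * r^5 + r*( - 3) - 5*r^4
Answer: c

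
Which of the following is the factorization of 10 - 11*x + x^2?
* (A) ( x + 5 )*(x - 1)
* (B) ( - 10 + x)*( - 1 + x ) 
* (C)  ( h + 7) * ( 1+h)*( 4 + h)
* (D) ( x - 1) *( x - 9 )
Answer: B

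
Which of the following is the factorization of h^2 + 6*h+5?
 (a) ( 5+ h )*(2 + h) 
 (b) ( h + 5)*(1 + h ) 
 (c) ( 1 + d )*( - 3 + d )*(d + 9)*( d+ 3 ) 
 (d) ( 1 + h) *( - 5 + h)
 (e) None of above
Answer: b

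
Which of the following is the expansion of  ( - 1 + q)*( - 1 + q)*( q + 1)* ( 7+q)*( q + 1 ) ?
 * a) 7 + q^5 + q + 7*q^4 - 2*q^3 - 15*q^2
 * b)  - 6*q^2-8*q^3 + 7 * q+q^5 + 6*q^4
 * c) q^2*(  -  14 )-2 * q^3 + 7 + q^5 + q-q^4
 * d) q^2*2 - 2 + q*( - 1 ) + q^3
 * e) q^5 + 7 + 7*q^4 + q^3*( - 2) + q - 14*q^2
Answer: e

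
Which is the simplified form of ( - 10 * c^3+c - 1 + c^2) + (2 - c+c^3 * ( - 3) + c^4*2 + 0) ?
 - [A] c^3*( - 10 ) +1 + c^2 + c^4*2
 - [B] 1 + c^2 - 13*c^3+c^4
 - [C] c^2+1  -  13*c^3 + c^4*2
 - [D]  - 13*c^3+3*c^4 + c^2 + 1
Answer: C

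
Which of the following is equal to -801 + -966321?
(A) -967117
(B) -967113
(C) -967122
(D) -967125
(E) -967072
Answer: C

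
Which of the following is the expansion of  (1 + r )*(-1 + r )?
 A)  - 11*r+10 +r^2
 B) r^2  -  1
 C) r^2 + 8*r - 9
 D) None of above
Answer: B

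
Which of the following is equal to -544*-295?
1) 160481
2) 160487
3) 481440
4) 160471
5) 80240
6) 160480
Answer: 6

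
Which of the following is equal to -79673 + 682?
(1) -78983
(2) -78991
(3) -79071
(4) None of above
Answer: 2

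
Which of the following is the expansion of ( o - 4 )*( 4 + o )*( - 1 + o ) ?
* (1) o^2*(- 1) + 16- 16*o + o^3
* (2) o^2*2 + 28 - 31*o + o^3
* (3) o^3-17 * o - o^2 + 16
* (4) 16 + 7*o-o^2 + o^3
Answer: 1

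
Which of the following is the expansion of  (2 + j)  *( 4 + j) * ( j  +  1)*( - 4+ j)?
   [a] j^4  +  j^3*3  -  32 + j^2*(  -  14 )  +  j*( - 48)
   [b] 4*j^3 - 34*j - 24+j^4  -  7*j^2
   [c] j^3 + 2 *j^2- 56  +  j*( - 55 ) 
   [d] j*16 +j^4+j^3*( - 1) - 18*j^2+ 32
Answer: a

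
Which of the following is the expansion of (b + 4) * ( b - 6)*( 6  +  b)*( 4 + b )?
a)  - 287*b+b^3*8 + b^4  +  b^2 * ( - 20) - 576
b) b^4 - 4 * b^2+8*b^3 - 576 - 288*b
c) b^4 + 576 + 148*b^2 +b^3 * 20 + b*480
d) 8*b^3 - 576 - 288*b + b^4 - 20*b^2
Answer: d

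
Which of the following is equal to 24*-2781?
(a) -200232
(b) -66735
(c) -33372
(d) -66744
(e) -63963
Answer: d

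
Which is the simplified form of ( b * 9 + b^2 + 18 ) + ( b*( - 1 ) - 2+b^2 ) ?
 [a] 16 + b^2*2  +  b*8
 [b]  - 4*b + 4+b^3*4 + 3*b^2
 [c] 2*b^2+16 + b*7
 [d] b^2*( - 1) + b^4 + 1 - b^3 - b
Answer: a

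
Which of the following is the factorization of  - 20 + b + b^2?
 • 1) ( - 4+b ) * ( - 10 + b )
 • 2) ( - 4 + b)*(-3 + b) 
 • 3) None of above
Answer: 3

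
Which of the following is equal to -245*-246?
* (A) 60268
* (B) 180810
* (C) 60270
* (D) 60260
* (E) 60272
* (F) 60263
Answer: C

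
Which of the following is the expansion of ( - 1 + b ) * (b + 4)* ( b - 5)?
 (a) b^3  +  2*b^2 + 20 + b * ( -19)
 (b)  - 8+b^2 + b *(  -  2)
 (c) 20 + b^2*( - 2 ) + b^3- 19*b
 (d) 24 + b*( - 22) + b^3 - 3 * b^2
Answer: c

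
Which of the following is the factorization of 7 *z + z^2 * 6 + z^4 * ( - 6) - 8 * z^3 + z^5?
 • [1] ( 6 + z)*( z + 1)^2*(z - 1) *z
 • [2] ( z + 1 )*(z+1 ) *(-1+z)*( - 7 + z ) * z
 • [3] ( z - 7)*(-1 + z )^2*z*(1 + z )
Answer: 2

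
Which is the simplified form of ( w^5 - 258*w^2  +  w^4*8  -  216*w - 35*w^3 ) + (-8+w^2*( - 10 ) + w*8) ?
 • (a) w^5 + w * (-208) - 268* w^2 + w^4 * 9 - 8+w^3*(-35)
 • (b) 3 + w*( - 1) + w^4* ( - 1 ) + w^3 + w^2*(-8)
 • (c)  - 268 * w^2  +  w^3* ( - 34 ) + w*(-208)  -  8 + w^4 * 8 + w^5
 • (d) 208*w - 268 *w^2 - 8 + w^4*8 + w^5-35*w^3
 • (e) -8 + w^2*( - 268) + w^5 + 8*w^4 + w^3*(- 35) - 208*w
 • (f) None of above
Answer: e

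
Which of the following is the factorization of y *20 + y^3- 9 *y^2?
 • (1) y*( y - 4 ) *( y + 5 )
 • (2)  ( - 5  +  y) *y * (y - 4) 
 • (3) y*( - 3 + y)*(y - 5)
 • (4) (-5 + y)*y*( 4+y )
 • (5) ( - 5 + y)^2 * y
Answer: 2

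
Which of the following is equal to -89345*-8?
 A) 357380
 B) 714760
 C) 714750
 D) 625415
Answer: B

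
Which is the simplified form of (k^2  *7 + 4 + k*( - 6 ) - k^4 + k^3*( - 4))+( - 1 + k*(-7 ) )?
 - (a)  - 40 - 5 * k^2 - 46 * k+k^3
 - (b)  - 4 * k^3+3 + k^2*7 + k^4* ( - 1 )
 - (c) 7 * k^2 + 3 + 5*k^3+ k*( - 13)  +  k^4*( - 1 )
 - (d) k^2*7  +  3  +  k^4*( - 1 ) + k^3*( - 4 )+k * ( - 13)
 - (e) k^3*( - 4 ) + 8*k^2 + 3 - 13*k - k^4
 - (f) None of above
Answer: d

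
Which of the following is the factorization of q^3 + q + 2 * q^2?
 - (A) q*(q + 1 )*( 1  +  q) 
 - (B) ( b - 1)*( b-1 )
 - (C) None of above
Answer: A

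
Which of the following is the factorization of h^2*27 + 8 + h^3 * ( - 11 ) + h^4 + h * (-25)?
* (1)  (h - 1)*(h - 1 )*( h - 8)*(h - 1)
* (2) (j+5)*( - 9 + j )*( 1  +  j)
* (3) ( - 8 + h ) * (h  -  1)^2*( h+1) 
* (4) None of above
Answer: 1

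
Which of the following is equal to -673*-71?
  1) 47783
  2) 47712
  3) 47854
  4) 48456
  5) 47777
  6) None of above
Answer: 1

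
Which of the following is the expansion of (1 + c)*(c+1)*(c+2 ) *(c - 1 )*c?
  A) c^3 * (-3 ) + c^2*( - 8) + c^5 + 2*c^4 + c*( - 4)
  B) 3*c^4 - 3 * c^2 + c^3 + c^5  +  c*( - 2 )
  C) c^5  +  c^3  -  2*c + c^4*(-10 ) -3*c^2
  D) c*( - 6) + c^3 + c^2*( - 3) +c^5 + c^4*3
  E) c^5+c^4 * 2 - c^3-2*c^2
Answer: B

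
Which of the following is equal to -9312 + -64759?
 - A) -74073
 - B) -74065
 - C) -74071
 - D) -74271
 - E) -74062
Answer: C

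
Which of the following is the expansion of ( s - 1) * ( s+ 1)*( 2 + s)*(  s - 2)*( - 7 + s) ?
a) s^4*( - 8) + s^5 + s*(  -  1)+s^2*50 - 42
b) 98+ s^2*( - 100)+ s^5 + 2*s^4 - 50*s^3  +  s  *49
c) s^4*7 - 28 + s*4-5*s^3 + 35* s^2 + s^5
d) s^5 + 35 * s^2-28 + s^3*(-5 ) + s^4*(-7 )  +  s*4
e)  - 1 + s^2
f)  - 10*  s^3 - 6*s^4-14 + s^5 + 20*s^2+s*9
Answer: d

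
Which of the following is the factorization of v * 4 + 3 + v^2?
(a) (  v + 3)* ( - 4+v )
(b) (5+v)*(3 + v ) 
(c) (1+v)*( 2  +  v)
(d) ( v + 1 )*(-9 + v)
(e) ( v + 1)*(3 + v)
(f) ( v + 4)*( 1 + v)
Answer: e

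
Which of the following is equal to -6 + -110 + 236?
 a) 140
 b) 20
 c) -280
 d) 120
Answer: d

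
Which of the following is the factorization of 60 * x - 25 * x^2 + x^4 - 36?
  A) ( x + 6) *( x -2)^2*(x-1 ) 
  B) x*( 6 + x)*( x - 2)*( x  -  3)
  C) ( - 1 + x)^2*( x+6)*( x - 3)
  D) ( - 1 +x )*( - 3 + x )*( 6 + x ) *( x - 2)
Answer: D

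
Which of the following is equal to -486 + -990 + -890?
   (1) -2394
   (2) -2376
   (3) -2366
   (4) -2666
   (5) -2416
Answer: 3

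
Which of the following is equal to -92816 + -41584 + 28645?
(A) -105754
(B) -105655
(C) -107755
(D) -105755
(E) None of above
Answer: D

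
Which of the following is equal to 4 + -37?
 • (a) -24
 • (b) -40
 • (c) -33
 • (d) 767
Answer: c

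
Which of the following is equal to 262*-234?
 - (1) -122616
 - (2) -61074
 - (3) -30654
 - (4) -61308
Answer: 4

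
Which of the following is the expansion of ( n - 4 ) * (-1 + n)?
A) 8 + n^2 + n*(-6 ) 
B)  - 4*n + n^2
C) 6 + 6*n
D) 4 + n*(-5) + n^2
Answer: D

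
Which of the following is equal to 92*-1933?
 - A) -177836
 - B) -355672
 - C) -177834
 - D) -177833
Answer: A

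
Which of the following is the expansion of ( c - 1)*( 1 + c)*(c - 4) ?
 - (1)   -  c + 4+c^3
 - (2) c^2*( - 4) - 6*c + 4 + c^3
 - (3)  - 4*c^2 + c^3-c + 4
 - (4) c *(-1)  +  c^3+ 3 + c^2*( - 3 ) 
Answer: 3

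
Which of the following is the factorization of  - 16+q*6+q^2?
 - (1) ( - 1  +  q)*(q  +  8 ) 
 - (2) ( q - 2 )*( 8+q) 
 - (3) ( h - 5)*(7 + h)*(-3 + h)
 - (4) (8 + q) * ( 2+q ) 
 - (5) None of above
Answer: 2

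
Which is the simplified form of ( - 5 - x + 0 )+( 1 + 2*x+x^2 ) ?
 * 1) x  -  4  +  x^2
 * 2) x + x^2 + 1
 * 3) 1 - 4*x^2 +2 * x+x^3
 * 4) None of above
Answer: 1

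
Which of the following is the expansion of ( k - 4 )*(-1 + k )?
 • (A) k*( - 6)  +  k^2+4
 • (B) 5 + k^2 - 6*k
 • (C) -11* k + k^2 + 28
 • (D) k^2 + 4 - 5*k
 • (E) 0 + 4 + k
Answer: D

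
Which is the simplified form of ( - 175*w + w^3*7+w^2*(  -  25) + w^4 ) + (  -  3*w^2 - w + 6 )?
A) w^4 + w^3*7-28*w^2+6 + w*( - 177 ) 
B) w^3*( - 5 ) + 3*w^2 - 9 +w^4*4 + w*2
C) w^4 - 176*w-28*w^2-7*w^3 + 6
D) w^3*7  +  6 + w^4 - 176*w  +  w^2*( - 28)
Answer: D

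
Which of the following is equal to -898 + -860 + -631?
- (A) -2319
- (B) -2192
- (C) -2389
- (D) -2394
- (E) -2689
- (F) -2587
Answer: C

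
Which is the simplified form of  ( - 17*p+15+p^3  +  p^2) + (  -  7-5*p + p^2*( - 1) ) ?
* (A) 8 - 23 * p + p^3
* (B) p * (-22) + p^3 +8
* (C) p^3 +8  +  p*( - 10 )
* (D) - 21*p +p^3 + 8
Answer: B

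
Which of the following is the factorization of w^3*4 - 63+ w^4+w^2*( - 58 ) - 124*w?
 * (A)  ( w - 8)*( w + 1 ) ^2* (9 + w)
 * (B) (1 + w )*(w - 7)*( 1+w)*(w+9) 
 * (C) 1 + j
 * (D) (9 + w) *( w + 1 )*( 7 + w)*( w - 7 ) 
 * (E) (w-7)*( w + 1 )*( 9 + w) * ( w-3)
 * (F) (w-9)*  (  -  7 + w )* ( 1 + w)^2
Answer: B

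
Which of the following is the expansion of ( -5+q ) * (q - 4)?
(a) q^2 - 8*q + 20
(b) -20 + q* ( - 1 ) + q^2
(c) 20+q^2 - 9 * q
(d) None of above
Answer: c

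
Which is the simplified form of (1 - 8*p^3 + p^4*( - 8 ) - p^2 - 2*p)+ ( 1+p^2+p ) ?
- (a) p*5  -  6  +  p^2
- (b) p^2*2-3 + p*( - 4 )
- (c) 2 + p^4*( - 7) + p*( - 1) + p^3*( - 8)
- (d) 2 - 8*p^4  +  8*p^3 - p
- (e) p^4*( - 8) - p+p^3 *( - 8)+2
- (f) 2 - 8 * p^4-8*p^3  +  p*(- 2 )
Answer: e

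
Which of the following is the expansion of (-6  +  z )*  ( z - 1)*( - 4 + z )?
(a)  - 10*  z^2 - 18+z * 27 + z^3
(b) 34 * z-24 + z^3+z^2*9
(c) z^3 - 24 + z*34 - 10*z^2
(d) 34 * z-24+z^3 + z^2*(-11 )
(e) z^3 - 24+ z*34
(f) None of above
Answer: d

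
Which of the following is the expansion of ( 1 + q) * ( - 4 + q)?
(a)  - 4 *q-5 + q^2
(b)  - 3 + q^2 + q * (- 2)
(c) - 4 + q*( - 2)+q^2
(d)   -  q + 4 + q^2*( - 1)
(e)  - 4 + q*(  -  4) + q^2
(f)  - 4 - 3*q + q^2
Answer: f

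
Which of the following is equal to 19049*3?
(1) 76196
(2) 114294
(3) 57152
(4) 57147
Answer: 4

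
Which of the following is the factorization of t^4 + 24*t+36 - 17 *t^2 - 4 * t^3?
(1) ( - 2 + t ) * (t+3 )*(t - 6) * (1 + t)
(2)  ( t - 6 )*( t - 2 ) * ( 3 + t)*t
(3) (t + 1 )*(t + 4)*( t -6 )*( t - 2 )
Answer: 1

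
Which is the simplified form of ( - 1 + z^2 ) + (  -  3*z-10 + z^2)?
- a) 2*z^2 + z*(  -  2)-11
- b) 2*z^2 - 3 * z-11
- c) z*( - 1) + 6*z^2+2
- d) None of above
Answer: b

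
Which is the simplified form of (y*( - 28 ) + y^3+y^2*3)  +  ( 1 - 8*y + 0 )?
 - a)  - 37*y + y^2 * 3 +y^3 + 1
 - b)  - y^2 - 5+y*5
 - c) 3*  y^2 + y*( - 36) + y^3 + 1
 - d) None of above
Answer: c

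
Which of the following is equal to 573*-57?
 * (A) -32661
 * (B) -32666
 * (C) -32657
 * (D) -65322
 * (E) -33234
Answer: A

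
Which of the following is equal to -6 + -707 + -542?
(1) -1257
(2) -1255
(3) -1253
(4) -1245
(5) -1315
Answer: 2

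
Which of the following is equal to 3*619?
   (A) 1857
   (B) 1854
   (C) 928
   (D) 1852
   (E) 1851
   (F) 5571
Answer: A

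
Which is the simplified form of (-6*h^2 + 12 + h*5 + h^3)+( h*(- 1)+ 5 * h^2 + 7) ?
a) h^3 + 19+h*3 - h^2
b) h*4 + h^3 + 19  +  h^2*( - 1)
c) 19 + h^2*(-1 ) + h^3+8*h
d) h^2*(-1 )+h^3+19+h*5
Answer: b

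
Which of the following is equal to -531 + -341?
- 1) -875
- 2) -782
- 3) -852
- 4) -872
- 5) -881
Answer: 4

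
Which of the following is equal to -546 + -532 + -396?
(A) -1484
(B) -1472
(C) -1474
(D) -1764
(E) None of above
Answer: C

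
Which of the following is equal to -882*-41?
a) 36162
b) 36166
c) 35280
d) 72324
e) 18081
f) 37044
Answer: a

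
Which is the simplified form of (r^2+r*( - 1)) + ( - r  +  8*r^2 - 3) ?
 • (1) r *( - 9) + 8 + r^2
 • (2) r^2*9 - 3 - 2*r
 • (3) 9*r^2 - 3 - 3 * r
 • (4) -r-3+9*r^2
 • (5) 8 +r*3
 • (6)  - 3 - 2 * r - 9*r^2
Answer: 2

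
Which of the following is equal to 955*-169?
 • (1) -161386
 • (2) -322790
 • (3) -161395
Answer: 3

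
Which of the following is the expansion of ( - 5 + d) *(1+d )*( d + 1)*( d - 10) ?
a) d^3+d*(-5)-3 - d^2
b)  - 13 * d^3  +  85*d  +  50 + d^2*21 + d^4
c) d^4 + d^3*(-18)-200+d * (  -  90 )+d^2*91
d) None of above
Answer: b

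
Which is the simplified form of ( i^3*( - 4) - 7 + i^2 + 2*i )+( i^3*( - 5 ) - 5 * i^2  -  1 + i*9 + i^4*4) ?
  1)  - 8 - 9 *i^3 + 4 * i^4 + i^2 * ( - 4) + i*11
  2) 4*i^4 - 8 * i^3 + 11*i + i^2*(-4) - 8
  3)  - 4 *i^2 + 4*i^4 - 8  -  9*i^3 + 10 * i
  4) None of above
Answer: 1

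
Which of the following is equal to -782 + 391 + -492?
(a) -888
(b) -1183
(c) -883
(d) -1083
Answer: c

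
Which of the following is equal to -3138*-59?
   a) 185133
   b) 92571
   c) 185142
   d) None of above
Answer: c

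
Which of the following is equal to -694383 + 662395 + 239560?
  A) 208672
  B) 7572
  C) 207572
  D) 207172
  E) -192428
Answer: C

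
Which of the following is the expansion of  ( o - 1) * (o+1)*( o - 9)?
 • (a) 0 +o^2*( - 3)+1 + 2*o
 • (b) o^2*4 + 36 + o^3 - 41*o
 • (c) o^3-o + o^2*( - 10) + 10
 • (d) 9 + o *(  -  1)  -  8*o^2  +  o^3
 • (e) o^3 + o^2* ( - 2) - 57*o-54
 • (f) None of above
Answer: f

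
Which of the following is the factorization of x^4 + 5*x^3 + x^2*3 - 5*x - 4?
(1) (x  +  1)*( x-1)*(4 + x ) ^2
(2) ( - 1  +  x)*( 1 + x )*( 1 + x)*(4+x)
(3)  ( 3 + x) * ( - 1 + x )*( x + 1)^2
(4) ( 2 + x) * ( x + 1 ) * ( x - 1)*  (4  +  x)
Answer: 2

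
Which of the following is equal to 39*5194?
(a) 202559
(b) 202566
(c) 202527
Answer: b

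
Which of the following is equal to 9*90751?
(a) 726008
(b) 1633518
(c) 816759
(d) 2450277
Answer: c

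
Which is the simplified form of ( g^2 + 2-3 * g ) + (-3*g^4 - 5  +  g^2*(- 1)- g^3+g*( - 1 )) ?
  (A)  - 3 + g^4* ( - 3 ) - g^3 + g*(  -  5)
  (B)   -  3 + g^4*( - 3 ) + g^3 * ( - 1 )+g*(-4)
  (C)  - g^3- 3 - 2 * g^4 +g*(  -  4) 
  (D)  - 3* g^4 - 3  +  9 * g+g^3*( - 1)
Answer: B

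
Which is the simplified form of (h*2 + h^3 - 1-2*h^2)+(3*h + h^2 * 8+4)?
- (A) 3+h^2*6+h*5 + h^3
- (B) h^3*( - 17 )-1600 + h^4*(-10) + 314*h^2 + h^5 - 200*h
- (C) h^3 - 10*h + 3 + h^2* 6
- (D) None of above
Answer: A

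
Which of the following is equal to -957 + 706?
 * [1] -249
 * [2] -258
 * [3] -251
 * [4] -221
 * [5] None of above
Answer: 3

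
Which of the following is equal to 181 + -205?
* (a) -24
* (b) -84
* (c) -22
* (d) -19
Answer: a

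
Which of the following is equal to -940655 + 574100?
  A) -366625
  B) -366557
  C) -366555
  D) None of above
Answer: C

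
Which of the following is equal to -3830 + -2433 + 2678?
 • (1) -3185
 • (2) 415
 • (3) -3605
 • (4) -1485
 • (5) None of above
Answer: 5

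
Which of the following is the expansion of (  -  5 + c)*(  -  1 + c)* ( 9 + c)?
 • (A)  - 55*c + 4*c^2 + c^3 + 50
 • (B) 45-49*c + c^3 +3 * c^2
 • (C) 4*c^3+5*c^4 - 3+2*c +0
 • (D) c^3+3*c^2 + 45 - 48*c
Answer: B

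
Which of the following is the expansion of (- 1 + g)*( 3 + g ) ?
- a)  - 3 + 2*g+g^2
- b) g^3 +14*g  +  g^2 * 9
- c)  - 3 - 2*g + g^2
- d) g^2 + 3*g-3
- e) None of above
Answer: a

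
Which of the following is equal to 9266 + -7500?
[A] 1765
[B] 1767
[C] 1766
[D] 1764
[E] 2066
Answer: C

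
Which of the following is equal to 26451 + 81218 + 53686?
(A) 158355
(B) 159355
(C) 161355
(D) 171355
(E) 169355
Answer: C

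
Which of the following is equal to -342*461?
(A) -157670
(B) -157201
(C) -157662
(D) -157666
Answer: C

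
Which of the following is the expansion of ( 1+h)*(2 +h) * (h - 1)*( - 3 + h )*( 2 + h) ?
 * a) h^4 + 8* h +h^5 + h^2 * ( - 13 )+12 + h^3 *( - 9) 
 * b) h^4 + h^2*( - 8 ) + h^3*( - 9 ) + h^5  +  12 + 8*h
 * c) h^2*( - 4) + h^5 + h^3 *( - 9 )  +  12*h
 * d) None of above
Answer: a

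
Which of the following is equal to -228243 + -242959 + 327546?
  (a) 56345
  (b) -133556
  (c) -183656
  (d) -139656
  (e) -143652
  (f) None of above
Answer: f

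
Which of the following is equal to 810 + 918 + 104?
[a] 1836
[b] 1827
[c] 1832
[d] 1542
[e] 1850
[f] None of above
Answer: c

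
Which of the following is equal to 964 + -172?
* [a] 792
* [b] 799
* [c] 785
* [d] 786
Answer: a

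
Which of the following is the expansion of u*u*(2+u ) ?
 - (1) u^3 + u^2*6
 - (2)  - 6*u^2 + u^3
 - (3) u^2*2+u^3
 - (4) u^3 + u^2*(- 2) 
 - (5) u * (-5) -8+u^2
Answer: 3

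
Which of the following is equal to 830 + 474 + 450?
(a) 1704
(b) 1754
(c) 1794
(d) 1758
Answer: b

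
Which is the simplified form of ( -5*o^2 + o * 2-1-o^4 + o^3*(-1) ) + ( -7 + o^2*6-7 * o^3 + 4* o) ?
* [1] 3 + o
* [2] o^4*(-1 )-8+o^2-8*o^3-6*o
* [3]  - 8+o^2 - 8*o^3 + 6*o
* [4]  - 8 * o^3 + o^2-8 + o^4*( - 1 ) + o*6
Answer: 4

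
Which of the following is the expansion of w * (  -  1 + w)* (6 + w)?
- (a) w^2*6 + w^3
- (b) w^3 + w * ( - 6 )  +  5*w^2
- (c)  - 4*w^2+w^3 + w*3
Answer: b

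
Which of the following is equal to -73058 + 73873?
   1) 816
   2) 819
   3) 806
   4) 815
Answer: 4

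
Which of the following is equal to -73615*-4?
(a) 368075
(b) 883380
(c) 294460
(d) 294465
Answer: c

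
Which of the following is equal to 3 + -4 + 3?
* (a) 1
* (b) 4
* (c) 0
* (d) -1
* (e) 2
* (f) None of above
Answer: e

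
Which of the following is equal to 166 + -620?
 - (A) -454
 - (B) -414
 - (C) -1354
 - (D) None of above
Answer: A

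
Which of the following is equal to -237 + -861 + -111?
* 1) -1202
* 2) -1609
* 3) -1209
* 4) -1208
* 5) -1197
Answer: 3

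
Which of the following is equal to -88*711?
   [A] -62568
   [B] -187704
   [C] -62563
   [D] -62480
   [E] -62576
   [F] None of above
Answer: A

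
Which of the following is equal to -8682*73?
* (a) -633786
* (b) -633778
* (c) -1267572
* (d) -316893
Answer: a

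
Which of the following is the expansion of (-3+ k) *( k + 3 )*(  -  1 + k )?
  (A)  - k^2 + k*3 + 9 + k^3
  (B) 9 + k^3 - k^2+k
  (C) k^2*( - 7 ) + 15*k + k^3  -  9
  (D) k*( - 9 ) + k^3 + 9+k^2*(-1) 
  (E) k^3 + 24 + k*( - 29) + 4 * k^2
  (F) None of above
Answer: D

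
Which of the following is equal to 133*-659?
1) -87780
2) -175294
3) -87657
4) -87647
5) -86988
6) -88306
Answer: 4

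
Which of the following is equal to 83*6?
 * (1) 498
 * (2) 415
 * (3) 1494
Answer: 1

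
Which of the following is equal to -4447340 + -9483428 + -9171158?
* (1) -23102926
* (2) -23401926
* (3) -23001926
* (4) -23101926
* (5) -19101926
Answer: 4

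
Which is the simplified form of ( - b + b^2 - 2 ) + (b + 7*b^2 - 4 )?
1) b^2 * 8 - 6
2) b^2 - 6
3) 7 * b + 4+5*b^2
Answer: 1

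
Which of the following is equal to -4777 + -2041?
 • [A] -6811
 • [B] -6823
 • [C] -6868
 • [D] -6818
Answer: D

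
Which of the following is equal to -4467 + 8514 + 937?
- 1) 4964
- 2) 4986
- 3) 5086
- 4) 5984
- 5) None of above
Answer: 5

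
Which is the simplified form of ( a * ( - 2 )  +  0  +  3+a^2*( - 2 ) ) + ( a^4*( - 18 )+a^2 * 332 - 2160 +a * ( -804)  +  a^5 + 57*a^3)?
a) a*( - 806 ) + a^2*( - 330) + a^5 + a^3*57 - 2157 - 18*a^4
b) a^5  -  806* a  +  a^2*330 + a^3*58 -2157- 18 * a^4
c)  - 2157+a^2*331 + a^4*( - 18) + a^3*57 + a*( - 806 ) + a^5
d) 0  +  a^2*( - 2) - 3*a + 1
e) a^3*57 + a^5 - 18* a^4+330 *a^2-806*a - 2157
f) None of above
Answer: e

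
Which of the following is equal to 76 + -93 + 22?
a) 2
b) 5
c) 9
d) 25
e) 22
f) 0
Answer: b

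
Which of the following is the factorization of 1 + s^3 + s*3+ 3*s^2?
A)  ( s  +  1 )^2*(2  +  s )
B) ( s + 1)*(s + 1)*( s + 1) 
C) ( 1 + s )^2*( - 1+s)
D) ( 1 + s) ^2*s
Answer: B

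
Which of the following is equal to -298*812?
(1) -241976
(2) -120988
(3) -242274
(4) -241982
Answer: 1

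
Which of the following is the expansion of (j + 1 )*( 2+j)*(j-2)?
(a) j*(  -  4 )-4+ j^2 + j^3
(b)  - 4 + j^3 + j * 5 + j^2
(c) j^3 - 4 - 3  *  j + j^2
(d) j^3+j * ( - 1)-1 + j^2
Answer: a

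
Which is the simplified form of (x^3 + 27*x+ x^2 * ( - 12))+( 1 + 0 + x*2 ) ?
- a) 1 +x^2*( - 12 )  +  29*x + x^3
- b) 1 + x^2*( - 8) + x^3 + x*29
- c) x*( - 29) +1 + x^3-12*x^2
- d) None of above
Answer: a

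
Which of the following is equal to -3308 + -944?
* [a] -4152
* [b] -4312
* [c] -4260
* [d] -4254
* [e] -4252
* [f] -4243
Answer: e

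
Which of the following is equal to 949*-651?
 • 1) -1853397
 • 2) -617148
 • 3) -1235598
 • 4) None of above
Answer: 4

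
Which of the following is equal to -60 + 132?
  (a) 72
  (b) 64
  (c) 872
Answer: a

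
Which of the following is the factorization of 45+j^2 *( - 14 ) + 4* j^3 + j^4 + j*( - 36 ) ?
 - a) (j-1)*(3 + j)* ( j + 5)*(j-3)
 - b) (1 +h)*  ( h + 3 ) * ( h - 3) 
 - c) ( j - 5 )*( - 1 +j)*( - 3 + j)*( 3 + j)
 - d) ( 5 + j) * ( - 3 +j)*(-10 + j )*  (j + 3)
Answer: a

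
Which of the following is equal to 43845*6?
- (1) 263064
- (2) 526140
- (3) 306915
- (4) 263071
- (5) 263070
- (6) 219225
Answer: 5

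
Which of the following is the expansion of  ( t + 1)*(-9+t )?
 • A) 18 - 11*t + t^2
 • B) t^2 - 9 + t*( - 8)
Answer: B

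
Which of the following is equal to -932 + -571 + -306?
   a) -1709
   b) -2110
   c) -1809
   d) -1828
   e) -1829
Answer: c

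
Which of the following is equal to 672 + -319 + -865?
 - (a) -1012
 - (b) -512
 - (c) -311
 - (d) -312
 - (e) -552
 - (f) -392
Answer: b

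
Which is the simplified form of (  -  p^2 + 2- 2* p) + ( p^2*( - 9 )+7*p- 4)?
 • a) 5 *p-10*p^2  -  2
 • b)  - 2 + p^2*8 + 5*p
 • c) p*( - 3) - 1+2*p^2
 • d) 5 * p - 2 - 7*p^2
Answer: a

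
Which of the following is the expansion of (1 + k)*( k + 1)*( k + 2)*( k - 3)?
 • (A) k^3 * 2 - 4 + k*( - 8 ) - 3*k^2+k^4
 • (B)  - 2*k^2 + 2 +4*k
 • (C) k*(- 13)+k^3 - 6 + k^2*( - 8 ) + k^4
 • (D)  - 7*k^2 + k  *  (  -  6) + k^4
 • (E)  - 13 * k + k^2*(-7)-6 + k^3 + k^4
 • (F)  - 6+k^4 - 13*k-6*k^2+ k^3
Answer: E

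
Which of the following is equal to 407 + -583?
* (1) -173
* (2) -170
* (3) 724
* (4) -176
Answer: 4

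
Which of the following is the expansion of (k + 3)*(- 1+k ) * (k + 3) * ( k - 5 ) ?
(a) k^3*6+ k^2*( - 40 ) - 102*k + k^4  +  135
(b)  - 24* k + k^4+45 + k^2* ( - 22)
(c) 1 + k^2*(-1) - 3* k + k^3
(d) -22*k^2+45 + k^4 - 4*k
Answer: b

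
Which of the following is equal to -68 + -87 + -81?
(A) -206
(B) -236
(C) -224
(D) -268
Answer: B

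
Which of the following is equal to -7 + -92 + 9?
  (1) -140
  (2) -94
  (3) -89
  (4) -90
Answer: 4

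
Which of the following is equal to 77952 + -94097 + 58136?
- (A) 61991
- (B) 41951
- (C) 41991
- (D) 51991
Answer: C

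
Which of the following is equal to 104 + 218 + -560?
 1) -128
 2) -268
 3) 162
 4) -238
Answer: 4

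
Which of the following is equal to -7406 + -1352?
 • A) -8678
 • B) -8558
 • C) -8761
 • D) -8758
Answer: D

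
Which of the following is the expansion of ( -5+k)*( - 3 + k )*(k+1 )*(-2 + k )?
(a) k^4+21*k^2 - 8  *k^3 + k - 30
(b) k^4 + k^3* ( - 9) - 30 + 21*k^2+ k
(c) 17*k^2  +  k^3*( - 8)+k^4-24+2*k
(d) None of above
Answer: b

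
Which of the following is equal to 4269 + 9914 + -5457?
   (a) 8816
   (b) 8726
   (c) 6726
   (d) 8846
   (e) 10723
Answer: b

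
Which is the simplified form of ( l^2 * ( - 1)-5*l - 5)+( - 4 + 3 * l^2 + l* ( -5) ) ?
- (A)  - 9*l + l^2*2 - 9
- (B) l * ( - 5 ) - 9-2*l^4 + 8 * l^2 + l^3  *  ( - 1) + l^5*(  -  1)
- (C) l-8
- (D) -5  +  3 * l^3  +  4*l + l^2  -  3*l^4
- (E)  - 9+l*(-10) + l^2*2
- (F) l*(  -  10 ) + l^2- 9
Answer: E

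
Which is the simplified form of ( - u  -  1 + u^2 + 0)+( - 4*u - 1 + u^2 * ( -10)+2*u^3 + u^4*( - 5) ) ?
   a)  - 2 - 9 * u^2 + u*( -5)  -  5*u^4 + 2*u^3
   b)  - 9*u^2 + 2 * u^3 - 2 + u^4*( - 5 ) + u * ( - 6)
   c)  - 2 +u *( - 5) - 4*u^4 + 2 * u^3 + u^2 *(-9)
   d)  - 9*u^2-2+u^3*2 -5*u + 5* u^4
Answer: a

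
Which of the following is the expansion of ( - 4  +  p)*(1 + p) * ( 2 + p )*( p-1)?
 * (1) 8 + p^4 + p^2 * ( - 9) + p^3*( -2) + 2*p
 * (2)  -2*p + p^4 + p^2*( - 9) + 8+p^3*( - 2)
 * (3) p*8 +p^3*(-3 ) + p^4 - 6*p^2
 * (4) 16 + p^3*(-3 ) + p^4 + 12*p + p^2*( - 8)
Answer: 1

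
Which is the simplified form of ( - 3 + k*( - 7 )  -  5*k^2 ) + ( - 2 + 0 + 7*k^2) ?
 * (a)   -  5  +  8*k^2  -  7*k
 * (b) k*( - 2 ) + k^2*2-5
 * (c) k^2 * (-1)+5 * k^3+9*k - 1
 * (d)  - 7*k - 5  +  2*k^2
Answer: d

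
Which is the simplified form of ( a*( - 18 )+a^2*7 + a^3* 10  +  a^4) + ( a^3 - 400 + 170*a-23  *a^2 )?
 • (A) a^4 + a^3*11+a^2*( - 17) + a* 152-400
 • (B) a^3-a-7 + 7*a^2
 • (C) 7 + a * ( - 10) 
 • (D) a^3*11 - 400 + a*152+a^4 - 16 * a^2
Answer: D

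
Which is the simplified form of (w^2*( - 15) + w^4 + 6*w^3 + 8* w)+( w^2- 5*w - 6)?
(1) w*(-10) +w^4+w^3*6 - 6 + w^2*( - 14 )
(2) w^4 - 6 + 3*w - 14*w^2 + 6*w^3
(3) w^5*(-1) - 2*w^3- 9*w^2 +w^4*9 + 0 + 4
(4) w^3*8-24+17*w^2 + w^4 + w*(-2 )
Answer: 2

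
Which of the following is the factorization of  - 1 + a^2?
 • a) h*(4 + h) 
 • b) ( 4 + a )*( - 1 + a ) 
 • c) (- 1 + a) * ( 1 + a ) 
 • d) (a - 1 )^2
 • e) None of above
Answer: c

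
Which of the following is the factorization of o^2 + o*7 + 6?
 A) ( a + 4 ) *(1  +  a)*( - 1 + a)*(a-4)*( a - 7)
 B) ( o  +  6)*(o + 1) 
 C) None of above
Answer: B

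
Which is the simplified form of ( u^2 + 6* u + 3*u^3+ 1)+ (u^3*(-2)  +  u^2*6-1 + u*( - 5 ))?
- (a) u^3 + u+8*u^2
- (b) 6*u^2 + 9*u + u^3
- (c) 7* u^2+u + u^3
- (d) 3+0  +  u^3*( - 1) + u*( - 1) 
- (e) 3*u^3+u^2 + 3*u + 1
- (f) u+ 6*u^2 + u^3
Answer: c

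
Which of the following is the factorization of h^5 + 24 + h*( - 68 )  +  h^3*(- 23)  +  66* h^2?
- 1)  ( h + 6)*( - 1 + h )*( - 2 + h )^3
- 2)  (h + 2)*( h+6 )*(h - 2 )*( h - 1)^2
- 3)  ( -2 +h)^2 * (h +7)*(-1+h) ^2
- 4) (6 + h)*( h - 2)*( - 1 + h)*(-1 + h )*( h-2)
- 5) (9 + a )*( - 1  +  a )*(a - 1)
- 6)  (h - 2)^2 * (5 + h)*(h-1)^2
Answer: 4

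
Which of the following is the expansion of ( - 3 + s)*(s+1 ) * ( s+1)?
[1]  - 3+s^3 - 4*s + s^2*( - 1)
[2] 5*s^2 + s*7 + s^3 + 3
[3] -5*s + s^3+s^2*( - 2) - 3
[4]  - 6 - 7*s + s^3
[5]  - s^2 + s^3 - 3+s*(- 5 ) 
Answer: 5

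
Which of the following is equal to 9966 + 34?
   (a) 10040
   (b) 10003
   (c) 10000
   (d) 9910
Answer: c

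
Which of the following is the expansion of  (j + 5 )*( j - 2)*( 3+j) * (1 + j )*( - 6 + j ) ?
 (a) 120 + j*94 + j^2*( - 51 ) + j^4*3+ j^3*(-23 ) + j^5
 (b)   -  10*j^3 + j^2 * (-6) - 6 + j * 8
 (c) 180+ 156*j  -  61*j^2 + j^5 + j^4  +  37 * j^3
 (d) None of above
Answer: d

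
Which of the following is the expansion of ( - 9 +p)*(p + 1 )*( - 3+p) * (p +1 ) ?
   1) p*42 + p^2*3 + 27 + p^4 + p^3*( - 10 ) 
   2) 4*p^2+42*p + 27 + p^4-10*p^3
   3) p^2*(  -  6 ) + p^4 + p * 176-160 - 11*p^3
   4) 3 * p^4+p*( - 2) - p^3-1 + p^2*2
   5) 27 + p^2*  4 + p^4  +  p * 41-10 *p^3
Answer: 2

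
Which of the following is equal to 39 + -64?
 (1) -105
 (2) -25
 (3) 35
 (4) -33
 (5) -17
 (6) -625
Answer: 2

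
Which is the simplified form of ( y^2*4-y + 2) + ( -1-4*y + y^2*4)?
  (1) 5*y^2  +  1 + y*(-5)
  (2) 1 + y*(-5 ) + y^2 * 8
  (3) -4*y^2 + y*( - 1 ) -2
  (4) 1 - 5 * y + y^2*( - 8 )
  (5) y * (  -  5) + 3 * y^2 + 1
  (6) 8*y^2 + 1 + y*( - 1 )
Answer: 2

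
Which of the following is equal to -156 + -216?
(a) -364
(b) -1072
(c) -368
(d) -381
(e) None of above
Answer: e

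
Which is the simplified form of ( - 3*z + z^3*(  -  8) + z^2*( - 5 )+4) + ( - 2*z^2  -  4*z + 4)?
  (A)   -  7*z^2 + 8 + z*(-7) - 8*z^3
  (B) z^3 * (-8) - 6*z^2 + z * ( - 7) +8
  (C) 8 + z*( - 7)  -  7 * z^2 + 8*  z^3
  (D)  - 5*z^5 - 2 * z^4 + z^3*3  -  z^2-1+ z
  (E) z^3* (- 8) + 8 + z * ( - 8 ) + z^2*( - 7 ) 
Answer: A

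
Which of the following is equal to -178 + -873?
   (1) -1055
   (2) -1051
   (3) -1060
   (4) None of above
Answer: 2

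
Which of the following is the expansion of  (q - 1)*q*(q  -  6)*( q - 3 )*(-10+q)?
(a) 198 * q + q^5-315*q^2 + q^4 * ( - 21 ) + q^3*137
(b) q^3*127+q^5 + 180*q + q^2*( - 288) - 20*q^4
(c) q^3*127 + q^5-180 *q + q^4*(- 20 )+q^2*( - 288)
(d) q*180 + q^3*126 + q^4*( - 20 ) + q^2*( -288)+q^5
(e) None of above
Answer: b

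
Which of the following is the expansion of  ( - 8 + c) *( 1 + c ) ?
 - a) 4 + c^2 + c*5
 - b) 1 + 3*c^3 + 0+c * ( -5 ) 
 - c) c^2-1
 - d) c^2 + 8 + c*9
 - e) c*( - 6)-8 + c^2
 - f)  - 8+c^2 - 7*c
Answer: f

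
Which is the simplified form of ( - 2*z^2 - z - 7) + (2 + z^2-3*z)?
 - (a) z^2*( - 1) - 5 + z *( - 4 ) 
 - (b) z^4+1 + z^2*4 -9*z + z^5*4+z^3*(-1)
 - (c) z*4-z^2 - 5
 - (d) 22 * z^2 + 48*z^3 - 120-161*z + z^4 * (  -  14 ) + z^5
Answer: a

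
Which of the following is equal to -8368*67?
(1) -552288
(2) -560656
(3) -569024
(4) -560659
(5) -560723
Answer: 2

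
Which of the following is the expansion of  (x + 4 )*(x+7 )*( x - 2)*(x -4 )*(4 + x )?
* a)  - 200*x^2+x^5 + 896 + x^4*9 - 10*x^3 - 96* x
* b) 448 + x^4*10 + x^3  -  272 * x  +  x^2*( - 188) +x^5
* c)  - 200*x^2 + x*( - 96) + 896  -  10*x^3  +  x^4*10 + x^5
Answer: a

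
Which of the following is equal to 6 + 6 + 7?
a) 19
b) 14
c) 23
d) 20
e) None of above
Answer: a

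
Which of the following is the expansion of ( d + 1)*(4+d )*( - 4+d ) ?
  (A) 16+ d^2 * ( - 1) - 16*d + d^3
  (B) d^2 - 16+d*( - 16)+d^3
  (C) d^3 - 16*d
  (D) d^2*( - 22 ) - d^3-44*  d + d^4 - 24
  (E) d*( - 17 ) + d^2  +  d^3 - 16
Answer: B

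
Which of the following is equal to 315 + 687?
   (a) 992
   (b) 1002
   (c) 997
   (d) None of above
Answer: b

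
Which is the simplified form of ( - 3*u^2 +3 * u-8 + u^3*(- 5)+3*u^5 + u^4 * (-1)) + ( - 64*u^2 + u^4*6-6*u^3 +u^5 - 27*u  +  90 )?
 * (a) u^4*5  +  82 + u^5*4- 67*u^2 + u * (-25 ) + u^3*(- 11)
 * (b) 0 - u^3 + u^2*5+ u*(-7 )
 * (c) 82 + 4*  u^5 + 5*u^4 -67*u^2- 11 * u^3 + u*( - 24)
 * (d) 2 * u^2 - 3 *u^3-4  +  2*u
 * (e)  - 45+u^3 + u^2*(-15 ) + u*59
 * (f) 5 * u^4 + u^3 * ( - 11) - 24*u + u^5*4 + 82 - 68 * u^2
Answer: c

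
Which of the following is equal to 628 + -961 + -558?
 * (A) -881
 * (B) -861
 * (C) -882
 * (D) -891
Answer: D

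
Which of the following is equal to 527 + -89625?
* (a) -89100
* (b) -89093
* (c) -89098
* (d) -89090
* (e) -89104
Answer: c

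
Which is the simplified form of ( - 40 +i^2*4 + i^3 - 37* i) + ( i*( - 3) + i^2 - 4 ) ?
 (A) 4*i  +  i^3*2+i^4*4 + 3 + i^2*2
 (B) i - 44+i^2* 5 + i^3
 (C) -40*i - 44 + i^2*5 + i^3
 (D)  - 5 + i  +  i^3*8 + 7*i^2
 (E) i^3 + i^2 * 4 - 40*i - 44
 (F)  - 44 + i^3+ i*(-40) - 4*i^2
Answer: C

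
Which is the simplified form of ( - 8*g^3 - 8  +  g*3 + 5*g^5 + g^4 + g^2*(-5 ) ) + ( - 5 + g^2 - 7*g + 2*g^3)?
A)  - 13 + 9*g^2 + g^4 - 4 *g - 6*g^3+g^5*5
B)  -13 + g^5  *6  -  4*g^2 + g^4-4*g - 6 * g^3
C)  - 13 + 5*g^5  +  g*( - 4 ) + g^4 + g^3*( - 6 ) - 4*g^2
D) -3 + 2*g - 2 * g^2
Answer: C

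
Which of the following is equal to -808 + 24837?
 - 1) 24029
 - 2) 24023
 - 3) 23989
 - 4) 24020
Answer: 1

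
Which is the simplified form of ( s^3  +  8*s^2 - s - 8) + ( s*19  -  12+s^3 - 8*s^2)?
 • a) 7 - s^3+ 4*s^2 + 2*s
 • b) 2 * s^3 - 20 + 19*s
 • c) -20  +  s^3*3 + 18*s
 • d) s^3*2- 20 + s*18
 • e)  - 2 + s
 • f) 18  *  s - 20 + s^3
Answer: d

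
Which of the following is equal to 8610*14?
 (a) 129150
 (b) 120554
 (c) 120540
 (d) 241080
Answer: c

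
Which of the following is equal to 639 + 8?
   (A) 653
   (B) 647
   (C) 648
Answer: B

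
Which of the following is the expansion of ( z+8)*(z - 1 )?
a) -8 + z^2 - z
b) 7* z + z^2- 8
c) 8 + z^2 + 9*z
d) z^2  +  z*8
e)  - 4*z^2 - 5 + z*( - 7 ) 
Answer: b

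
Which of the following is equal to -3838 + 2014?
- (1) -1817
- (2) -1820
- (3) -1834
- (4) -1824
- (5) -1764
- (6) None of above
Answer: 4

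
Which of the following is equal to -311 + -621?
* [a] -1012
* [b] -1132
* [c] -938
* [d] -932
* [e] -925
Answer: d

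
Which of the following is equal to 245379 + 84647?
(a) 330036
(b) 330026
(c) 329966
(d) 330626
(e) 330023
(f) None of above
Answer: b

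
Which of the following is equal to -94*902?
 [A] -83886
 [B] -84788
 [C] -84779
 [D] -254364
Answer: B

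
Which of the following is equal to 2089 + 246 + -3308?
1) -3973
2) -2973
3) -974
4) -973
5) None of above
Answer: 4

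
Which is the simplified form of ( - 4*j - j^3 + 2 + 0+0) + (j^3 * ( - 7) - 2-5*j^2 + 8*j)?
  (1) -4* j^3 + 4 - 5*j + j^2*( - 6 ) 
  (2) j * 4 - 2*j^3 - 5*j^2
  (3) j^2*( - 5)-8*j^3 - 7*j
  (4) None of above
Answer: 4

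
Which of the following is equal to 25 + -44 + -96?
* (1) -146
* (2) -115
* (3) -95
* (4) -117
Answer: 2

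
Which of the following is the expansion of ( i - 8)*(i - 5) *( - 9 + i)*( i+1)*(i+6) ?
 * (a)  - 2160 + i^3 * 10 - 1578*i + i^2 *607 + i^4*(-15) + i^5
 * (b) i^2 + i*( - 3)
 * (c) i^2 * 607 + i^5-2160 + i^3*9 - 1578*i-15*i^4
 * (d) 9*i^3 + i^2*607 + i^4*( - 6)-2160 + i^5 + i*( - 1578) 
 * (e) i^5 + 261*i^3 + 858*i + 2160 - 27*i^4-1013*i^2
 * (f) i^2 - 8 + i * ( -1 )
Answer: c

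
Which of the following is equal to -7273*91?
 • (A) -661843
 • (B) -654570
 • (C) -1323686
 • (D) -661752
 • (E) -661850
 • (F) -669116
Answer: A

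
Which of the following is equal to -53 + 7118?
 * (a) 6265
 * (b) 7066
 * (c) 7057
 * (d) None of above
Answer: d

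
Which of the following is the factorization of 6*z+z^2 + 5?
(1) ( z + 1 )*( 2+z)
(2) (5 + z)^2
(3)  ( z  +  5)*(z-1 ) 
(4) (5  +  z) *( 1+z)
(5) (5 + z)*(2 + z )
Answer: 4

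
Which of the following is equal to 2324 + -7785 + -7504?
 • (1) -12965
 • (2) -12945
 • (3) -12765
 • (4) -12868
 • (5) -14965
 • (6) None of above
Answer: 1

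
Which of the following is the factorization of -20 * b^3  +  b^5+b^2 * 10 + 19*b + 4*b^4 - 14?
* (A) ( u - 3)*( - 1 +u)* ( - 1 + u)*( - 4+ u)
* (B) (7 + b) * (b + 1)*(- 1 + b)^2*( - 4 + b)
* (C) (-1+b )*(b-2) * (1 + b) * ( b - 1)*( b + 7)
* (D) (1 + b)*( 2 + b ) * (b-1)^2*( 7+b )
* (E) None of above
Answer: C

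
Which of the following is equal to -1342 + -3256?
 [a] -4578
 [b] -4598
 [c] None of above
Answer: b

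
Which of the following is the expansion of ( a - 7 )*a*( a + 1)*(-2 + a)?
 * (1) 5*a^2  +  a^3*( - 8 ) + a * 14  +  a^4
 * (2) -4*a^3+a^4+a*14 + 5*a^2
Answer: 1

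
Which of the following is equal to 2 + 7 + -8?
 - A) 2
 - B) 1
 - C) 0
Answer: B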